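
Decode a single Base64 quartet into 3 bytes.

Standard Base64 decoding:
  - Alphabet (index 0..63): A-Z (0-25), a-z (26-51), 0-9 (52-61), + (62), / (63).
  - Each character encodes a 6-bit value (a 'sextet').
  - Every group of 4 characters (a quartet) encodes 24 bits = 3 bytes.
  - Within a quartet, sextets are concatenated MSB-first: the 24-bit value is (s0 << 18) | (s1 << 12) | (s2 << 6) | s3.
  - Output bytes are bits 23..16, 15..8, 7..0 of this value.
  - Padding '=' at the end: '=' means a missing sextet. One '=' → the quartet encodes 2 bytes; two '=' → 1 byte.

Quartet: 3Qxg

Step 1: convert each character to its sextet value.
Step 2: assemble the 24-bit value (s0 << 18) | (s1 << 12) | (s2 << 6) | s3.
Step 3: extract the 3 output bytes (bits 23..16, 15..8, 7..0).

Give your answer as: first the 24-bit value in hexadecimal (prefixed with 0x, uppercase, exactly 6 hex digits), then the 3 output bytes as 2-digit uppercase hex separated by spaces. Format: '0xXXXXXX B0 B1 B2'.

Sextets: 3=55, Q=16, x=49, g=32
24-bit: (55<<18) | (16<<12) | (49<<6) | 32
      = 0xDC0000 | 0x010000 | 0x000C40 | 0x000020
      = 0xDD0C60
Bytes: (v>>16)&0xFF=DD, (v>>8)&0xFF=0C, v&0xFF=60

Answer: 0xDD0C60 DD 0C 60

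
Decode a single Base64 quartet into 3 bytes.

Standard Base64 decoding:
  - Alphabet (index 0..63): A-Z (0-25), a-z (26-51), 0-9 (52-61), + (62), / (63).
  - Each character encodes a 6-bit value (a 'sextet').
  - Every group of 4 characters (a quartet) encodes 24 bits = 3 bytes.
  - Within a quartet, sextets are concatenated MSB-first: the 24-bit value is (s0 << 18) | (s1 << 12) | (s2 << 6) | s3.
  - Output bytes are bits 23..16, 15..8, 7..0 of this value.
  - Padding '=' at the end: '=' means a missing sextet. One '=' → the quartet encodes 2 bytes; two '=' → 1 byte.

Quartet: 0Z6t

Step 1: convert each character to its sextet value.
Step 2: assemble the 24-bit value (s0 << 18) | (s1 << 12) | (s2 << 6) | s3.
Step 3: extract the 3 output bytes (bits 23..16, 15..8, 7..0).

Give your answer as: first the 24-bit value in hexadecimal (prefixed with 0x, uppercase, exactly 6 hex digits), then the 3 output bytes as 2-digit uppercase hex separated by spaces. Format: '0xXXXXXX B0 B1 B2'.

Sextets: 0=52, Z=25, 6=58, t=45
24-bit: (52<<18) | (25<<12) | (58<<6) | 45
      = 0xD00000 | 0x019000 | 0x000E80 | 0x00002D
      = 0xD19EAD
Bytes: (v>>16)&0xFF=D1, (v>>8)&0xFF=9E, v&0xFF=AD

Answer: 0xD19EAD D1 9E AD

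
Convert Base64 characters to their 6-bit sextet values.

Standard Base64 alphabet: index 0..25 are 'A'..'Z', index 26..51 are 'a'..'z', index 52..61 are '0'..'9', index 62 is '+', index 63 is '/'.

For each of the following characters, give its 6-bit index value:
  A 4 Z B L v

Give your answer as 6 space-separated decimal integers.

Answer: 0 56 25 1 11 47

Derivation:
'A': A..Z range, ord('A') − ord('A') = 0
'4': 0..9 range, 52 + ord('4') − ord('0') = 56
'Z': A..Z range, ord('Z') − ord('A') = 25
'B': A..Z range, ord('B') − ord('A') = 1
'L': A..Z range, ord('L') − ord('A') = 11
'v': a..z range, 26 + ord('v') − ord('a') = 47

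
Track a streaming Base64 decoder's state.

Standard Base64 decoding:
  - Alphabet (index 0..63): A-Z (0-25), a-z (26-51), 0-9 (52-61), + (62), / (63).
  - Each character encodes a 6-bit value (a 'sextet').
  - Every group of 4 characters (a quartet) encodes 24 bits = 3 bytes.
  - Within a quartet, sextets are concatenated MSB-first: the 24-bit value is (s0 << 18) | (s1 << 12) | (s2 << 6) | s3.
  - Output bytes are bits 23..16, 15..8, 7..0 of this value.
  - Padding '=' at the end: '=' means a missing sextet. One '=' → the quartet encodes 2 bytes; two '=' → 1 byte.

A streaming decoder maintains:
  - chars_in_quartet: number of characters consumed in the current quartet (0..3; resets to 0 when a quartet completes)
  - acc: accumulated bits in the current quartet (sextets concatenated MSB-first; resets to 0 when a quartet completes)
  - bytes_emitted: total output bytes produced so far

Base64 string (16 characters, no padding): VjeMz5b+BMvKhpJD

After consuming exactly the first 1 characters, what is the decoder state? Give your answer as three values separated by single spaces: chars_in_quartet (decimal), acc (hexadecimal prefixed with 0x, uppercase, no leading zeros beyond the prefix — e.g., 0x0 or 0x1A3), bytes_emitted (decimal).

After char 0 ('V'=21): chars_in_quartet=1 acc=0x15 bytes_emitted=0

Answer: 1 0x15 0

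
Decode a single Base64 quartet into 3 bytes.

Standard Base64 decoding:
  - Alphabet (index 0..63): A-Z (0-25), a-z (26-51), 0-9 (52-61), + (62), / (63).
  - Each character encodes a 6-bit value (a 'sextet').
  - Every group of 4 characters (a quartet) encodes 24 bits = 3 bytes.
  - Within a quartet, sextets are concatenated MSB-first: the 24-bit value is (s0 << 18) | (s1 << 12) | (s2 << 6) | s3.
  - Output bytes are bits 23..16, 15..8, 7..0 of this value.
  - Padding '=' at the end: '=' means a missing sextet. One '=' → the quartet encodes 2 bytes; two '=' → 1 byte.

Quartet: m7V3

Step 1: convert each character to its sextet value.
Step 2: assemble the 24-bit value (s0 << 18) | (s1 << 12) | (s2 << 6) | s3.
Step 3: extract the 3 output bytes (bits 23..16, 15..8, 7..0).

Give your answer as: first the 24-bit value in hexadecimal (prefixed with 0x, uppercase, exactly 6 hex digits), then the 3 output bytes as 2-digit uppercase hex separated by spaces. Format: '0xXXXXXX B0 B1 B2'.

Answer: 0x9BB577 9B B5 77

Derivation:
Sextets: m=38, 7=59, V=21, 3=55
24-bit: (38<<18) | (59<<12) | (21<<6) | 55
      = 0x980000 | 0x03B000 | 0x000540 | 0x000037
      = 0x9BB577
Bytes: (v>>16)&0xFF=9B, (v>>8)&0xFF=B5, v&0xFF=77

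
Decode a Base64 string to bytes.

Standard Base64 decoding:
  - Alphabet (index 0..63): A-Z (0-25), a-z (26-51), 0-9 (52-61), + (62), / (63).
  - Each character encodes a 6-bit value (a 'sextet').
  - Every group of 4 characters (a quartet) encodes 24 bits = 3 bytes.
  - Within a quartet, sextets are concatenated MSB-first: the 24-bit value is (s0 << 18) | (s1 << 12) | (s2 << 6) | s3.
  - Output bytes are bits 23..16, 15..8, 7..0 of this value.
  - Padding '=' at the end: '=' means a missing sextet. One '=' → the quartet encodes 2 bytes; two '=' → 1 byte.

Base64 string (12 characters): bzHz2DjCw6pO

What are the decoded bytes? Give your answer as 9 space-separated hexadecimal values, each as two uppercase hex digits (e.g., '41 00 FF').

Answer: 6F 31 F3 D8 38 C2 C3 AA 4E

Derivation:
After char 0 ('b'=27): chars_in_quartet=1 acc=0x1B bytes_emitted=0
After char 1 ('z'=51): chars_in_quartet=2 acc=0x6F3 bytes_emitted=0
After char 2 ('H'=7): chars_in_quartet=3 acc=0x1BCC7 bytes_emitted=0
After char 3 ('z'=51): chars_in_quartet=4 acc=0x6F31F3 -> emit 6F 31 F3, reset; bytes_emitted=3
After char 4 ('2'=54): chars_in_quartet=1 acc=0x36 bytes_emitted=3
After char 5 ('D'=3): chars_in_quartet=2 acc=0xD83 bytes_emitted=3
After char 6 ('j'=35): chars_in_quartet=3 acc=0x360E3 bytes_emitted=3
After char 7 ('C'=2): chars_in_quartet=4 acc=0xD838C2 -> emit D8 38 C2, reset; bytes_emitted=6
After char 8 ('w'=48): chars_in_quartet=1 acc=0x30 bytes_emitted=6
After char 9 ('6'=58): chars_in_quartet=2 acc=0xC3A bytes_emitted=6
After char 10 ('p'=41): chars_in_quartet=3 acc=0x30EA9 bytes_emitted=6
After char 11 ('O'=14): chars_in_quartet=4 acc=0xC3AA4E -> emit C3 AA 4E, reset; bytes_emitted=9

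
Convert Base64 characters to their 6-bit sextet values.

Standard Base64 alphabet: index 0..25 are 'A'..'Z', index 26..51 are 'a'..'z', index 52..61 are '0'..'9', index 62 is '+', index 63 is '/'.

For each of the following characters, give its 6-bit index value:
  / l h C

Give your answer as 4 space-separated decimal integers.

'/': index 63
'l': a..z range, 26 + ord('l') − ord('a') = 37
'h': a..z range, 26 + ord('h') − ord('a') = 33
'C': A..Z range, ord('C') − ord('A') = 2

Answer: 63 37 33 2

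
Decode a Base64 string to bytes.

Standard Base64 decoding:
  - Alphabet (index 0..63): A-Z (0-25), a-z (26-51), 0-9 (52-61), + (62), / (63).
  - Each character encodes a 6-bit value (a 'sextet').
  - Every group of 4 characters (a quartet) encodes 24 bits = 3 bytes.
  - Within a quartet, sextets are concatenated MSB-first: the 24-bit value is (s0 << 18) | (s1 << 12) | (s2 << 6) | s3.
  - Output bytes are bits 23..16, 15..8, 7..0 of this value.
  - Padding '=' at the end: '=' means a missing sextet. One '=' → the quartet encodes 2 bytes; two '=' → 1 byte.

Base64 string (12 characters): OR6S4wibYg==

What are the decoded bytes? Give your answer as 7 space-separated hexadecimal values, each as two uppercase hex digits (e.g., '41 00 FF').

After char 0 ('O'=14): chars_in_quartet=1 acc=0xE bytes_emitted=0
After char 1 ('R'=17): chars_in_quartet=2 acc=0x391 bytes_emitted=0
After char 2 ('6'=58): chars_in_quartet=3 acc=0xE47A bytes_emitted=0
After char 3 ('S'=18): chars_in_quartet=4 acc=0x391E92 -> emit 39 1E 92, reset; bytes_emitted=3
After char 4 ('4'=56): chars_in_quartet=1 acc=0x38 bytes_emitted=3
After char 5 ('w'=48): chars_in_quartet=2 acc=0xE30 bytes_emitted=3
After char 6 ('i'=34): chars_in_quartet=3 acc=0x38C22 bytes_emitted=3
After char 7 ('b'=27): chars_in_quartet=4 acc=0xE3089B -> emit E3 08 9B, reset; bytes_emitted=6
After char 8 ('Y'=24): chars_in_quartet=1 acc=0x18 bytes_emitted=6
After char 9 ('g'=32): chars_in_quartet=2 acc=0x620 bytes_emitted=6
Padding '==': partial quartet acc=0x620 -> emit 62; bytes_emitted=7

Answer: 39 1E 92 E3 08 9B 62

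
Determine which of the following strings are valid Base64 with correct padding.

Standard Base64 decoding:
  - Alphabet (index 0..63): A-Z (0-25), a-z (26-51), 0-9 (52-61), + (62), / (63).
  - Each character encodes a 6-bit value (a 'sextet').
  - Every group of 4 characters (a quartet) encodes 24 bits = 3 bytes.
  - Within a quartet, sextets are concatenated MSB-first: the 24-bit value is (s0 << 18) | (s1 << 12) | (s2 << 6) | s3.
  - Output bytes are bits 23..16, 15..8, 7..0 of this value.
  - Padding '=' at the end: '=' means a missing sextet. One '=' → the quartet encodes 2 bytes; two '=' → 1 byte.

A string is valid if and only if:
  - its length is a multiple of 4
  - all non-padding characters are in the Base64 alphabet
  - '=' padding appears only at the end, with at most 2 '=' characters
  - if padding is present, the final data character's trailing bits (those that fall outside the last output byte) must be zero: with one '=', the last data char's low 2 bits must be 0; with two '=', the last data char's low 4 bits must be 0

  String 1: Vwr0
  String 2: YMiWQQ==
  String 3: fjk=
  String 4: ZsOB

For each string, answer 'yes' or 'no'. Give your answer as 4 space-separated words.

Answer: yes yes yes yes

Derivation:
String 1: 'Vwr0' → valid
String 2: 'YMiWQQ==' → valid
String 3: 'fjk=' → valid
String 4: 'ZsOB' → valid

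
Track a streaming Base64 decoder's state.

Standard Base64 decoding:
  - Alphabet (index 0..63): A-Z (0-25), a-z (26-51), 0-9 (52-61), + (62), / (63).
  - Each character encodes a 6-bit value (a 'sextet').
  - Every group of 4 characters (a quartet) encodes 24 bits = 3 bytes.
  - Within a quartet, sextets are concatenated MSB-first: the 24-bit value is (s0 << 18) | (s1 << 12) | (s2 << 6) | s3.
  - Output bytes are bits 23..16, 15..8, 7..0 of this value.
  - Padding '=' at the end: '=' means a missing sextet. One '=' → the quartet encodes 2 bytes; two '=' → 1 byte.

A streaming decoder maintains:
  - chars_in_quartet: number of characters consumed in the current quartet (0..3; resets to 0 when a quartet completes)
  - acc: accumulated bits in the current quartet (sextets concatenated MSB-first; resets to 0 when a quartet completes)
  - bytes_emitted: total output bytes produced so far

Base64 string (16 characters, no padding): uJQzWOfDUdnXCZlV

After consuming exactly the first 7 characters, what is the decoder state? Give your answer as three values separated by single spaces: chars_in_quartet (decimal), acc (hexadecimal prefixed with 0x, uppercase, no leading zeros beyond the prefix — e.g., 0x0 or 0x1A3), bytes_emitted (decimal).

After char 0 ('u'=46): chars_in_quartet=1 acc=0x2E bytes_emitted=0
After char 1 ('J'=9): chars_in_quartet=2 acc=0xB89 bytes_emitted=0
After char 2 ('Q'=16): chars_in_quartet=3 acc=0x2E250 bytes_emitted=0
After char 3 ('z'=51): chars_in_quartet=4 acc=0xB89433 -> emit B8 94 33, reset; bytes_emitted=3
After char 4 ('W'=22): chars_in_quartet=1 acc=0x16 bytes_emitted=3
After char 5 ('O'=14): chars_in_quartet=2 acc=0x58E bytes_emitted=3
After char 6 ('f'=31): chars_in_quartet=3 acc=0x1639F bytes_emitted=3

Answer: 3 0x1639F 3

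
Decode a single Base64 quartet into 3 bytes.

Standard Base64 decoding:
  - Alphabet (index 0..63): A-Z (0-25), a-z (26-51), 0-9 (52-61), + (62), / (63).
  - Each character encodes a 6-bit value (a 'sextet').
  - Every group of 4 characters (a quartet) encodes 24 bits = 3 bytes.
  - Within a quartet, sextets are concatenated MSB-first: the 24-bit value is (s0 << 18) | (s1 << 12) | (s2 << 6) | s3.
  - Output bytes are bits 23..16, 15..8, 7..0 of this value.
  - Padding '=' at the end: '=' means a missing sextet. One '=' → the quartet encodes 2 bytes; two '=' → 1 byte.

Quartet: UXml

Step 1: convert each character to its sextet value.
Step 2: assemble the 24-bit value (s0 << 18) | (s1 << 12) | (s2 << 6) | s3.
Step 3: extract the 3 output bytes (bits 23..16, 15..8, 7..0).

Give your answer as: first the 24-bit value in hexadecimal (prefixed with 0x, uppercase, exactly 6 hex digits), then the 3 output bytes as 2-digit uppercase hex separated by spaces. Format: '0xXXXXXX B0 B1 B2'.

Answer: 0x5179A5 51 79 A5

Derivation:
Sextets: U=20, X=23, m=38, l=37
24-bit: (20<<18) | (23<<12) | (38<<6) | 37
      = 0x500000 | 0x017000 | 0x000980 | 0x000025
      = 0x5179A5
Bytes: (v>>16)&0xFF=51, (v>>8)&0xFF=79, v&0xFF=A5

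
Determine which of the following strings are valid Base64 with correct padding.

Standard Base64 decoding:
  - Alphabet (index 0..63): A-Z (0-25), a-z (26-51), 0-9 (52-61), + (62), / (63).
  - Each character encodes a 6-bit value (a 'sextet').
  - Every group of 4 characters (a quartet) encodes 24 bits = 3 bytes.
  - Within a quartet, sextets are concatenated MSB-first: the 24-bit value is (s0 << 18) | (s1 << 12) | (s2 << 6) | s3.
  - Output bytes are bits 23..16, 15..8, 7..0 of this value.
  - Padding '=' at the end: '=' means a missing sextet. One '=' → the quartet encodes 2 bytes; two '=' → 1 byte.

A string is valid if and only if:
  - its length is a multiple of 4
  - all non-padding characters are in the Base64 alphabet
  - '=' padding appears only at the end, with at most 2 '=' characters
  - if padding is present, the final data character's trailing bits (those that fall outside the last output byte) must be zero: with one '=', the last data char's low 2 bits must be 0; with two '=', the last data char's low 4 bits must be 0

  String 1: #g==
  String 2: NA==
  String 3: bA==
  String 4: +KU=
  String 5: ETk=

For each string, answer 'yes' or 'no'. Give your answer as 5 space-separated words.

Answer: no yes yes yes yes

Derivation:
String 1: '#g==' → invalid (bad char(s): ['#'])
String 2: 'NA==' → valid
String 3: 'bA==' → valid
String 4: '+KU=' → valid
String 5: 'ETk=' → valid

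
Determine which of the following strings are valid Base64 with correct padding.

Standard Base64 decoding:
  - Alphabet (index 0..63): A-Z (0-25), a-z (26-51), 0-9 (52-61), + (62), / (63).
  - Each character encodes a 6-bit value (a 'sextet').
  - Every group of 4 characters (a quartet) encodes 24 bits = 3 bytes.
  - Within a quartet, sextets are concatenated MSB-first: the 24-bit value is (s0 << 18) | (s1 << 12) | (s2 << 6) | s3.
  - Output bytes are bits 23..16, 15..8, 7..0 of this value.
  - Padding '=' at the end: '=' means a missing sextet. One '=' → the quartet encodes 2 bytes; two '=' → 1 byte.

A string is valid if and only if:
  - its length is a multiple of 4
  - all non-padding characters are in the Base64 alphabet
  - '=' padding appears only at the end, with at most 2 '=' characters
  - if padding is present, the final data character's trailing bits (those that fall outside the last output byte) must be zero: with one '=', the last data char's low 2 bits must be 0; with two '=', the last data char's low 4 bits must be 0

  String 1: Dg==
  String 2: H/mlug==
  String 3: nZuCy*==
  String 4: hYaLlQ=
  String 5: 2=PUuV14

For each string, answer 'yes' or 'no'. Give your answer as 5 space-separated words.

String 1: 'Dg==' → valid
String 2: 'H/mlug==' → valid
String 3: 'nZuCy*==' → invalid (bad char(s): ['*'])
String 4: 'hYaLlQ=' → invalid (len=7 not mult of 4)
String 5: '2=PUuV14' → invalid (bad char(s): ['=']; '=' in middle)

Answer: yes yes no no no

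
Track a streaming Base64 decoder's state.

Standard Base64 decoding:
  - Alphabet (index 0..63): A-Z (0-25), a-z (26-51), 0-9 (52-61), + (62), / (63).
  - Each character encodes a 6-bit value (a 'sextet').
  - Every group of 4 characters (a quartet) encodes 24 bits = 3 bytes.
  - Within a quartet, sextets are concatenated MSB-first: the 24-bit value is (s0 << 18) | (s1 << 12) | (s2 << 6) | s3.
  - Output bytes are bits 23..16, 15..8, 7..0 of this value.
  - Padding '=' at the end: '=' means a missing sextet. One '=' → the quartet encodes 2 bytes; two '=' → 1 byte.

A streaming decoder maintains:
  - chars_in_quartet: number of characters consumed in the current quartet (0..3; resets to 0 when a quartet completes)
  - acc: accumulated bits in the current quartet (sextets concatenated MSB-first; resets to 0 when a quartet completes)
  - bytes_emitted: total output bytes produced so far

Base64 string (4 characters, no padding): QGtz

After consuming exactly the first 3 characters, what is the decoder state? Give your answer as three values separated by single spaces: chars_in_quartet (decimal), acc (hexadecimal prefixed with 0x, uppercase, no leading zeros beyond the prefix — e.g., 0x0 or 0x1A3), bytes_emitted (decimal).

Answer: 3 0x101AD 0

Derivation:
After char 0 ('Q'=16): chars_in_quartet=1 acc=0x10 bytes_emitted=0
After char 1 ('G'=6): chars_in_quartet=2 acc=0x406 bytes_emitted=0
After char 2 ('t'=45): chars_in_quartet=3 acc=0x101AD bytes_emitted=0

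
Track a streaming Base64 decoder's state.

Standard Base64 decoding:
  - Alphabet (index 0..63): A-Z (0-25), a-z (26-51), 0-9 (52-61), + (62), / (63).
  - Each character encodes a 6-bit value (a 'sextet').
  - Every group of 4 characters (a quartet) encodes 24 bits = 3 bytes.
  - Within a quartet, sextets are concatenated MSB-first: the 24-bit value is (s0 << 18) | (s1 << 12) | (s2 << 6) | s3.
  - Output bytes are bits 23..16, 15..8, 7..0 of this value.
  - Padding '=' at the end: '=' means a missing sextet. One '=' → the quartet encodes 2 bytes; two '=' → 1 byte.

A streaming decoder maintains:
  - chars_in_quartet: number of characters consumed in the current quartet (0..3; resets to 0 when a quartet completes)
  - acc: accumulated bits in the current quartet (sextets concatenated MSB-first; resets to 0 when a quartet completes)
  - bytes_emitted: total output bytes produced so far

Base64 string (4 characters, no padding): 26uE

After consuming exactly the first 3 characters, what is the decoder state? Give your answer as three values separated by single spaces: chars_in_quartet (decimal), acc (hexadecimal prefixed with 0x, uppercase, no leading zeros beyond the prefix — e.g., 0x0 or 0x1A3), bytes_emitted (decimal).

Answer: 3 0x36EAE 0

Derivation:
After char 0 ('2'=54): chars_in_quartet=1 acc=0x36 bytes_emitted=0
After char 1 ('6'=58): chars_in_quartet=2 acc=0xDBA bytes_emitted=0
After char 2 ('u'=46): chars_in_quartet=3 acc=0x36EAE bytes_emitted=0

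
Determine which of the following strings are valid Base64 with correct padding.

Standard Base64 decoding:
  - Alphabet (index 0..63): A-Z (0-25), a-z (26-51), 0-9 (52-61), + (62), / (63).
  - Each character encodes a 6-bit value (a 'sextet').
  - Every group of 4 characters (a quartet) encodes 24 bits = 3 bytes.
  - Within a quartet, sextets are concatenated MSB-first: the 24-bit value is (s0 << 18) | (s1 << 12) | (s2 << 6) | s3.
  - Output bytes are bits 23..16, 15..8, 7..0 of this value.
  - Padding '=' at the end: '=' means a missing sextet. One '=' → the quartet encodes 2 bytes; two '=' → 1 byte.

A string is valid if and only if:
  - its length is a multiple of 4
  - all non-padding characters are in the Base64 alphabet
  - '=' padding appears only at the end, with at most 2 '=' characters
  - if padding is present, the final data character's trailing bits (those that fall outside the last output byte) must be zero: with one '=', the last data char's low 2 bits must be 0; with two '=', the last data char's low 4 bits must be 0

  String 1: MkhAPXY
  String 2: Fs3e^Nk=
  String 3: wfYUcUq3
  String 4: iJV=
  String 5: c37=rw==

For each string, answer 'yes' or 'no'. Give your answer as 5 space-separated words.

String 1: 'MkhAPXY' → invalid (len=7 not mult of 4)
String 2: 'Fs3e^Nk=' → invalid (bad char(s): ['^'])
String 3: 'wfYUcUq3' → valid
String 4: 'iJV=' → invalid (bad trailing bits)
String 5: 'c37=rw==' → invalid (bad char(s): ['=']; '=' in middle)

Answer: no no yes no no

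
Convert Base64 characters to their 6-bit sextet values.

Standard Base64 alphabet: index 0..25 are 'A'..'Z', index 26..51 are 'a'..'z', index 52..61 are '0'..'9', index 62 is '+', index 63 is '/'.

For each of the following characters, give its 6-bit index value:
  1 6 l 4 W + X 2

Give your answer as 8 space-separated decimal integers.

Answer: 53 58 37 56 22 62 23 54

Derivation:
'1': 0..9 range, 52 + ord('1') − ord('0') = 53
'6': 0..9 range, 52 + ord('6') − ord('0') = 58
'l': a..z range, 26 + ord('l') − ord('a') = 37
'4': 0..9 range, 52 + ord('4') − ord('0') = 56
'W': A..Z range, ord('W') − ord('A') = 22
'+': index 62
'X': A..Z range, ord('X') − ord('A') = 23
'2': 0..9 range, 52 + ord('2') − ord('0') = 54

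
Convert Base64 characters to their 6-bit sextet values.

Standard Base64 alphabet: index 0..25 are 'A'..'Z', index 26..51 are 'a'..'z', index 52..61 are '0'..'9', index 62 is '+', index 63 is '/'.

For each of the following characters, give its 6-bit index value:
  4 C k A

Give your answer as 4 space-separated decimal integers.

Answer: 56 2 36 0

Derivation:
'4': 0..9 range, 52 + ord('4') − ord('0') = 56
'C': A..Z range, ord('C') − ord('A') = 2
'k': a..z range, 26 + ord('k') − ord('a') = 36
'A': A..Z range, ord('A') − ord('A') = 0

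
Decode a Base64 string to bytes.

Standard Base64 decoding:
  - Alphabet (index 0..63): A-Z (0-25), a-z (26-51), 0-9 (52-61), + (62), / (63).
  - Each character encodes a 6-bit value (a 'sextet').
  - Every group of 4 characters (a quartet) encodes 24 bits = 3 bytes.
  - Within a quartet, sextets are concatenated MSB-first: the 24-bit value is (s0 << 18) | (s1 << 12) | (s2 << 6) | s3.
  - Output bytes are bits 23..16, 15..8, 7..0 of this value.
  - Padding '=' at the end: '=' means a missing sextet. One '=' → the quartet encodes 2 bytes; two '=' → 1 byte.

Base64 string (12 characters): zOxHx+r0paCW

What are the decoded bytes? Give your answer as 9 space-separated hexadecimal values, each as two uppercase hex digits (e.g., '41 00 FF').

After char 0 ('z'=51): chars_in_quartet=1 acc=0x33 bytes_emitted=0
After char 1 ('O'=14): chars_in_quartet=2 acc=0xCCE bytes_emitted=0
After char 2 ('x'=49): chars_in_quartet=3 acc=0x333B1 bytes_emitted=0
After char 3 ('H'=7): chars_in_quartet=4 acc=0xCCEC47 -> emit CC EC 47, reset; bytes_emitted=3
After char 4 ('x'=49): chars_in_quartet=1 acc=0x31 bytes_emitted=3
After char 5 ('+'=62): chars_in_quartet=2 acc=0xC7E bytes_emitted=3
After char 6 ('r'=43): chars_in_quartet=3 acc=0x31FAB bytes_emitted=3
After char 7 ('0'=52): chars_in_quartet=4 acc=0xC7EAF4 -> emit C7 EA F4, reset; bytes_emitted=6
After char 8 ('p'=41): chars_in_quartet=1 acc=0x29 bytes_emitted=6
After char 9 ('a'=26): chars_in_quartet=2 acc=0xA5A bytes_emitted=6
After char 10 ('C'=2): chars_in_quartet=3 acc=0x29682 bytes_emitted=6
After char 11 ('W'=22): chars_in_quartet=4 acc=0xA5A096 -> emit A5 A0 96, reset; bytes_emitted=9

Answer: CC EC 47 C7 EA F4 A5 A0 96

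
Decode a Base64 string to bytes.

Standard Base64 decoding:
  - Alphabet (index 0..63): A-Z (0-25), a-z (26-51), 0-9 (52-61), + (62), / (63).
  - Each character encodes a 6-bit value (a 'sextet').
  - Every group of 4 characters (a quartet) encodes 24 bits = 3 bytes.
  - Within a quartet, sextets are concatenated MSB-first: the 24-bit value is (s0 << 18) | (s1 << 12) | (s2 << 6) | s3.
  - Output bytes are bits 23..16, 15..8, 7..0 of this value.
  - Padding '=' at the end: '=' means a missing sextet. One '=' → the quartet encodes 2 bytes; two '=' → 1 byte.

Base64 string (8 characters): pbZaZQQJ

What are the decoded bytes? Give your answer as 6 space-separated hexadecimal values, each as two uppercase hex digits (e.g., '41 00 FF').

Answer: A5 B6 5A 65 04 09

Derivation:
After char 0 ('p'=41): chars_in_quartet=1 acc=0x29 bytes_emitted=0
After char 1 ('b'=27): chars_in_quartet=2 acc=0xA5B bytes_emitted=0
After char 2 ('Z'=25): chars_in_quartet=3 acc=0x296D9 bytes_emitted=0
After char 3 ('a'=26): chars_in_quartet=4 acc=0xA5B65A -> emit A5 B6 5A, reset; bytes_emitted=3
After char 4 ('Z'=25): chars_in_quartet=1 acc=0x19 bytes_emitted=3
After char 5 ('Q'=16): chars_in_quartet=2 acc=0x650 bytes_emitted=3
After char 6 ('Q'=16): chars_in_quartet=3 acc=0x19410 bytes_emitted=3
After char 7 ('J'=9): chars_in_quartet=4 acc=0x650409 -> emit 65 04 09, reset; bytes_emitted=6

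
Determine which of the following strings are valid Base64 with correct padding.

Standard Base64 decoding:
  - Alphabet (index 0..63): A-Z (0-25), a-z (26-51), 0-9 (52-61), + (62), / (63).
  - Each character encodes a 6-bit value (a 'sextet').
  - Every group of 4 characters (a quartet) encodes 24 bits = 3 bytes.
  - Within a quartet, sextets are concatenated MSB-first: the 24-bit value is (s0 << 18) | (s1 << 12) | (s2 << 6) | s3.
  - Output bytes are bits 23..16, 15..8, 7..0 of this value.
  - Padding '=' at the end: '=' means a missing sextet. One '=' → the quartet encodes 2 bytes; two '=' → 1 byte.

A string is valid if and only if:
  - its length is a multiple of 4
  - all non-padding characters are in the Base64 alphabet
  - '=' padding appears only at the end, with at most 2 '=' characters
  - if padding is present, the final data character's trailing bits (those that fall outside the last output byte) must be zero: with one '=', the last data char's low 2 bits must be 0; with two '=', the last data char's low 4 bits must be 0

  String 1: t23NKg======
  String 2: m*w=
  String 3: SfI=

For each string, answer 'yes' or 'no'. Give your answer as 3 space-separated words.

String 1: 't23NKg======' → invalid (6 pad chars (max 2))
String 2: 'm*w=' → invalid (bad char(s): ['*'])
String 3: 'SfI=' → valid

Answer: no no yes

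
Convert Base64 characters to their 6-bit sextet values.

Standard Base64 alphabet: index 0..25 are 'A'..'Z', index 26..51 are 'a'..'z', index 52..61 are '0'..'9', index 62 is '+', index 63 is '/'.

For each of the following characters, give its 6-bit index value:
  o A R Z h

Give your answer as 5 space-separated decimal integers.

Answer: 40 0 17 25 33

Derivation:
'o': a..z range, 26 + ord('o') − ord('a') = 40
'A': A..Z range, ord('A') − ord('A') = 0
'R': A..Z range, ord('R') − ord('A') = 17
'Z': A..Z range, ord('Z') − ord('A') = 25
'h': a..z range, 26 + ord('h') − ord('a') = 33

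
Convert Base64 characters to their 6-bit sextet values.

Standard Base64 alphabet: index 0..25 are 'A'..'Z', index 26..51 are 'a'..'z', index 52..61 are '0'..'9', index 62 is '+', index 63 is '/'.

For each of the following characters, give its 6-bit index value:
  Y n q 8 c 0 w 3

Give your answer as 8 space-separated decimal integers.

'Y': A..Z range, ord('Y') − ord('A') = 24
'n': a..z range, 26 + ord('n') − ord('a') = 39
'q': a..z range, 26 + ord('q') − ord('a') = 42
'8': 0..9 range, 52 + ord('8') − ord('0') = 60
'c': a..z range, 26 + ord('c') − ord('a') = 28
'0': 0..9 range, 52 + ord('0') − ord('0') = 52
'w': a..z range, 26 + ord('w') − ord('a') = 48
'3': 0..9 range, 52 + ord('3') − ord('0') = 55

Answer: 24 39 42 60 28 52 48 55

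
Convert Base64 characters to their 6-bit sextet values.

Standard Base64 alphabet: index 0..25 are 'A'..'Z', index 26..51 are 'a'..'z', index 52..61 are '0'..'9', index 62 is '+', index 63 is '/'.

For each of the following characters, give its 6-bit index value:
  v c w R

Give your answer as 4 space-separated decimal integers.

'v': a..z range, 26 + ord('v') − ord('a') = 47
'c': a..z range, 26 + ord('c') − ord('a') = 28
'w': a..z range, 26 + ord('w') − ord('a') = 48
'R': A..Z range, ord('R') − ord('A') = 17

Answer: 47 28 48 17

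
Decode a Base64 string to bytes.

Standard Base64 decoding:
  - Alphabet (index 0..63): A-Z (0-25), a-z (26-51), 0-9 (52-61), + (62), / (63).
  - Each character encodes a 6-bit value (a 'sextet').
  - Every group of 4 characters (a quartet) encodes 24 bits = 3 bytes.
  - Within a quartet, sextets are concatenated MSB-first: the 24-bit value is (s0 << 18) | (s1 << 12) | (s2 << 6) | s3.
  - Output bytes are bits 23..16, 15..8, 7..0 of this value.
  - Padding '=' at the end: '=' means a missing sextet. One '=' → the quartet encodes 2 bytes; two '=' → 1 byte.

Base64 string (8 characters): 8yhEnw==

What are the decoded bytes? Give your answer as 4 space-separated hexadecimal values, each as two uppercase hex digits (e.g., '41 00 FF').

After char 0 ('8'=60): chars_in_quartet=1 acc=0x3C bytes_emitted=0
After char 1 ('y'=50): chars_in_quartet=2 acc=0xF32 bytes_emitted=0
After char 2 ('h'=33): chars_in_quartet=3 acc=0x3CCA1 bytes_emitted=0
After char 3 ('E'=4): chars_in_quartet=4 acc=0xF32844 -> emit F3 28 44, reset; bytes_emitted=3
After char 4 ('n'=39): chars_in_quartet=1 acc=0x27 bytes_emitted=3
After char 5 ('w'=48): chars_in_quartet=2 acc=0x9F0 bytes_emitted=3
Padding '==': partial quartet acc=0x9F0 -> emit 9F; bytes_emitted=4

Answer: F3 28 44 9F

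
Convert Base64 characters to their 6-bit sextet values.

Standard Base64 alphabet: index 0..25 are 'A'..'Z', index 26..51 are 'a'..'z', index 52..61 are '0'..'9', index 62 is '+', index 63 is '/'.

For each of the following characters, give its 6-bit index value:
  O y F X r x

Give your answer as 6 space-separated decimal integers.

Answer: 14 50 5 23 43 49

Derivation:
'O': A..Z range, ord('O') − ord('A') = 14
'y': a..z range, 26 + ord('y') − ord('a') = 50
'F': A..Z range, ord('F') − ord('A') = 5
'X': A..Z range, ord('X') − ord('A') = 23
'r': a..z range, 26 + ord('r') − ord('a') = 43
'x': a..z range, 26 + ord('x') − ord('a') = 49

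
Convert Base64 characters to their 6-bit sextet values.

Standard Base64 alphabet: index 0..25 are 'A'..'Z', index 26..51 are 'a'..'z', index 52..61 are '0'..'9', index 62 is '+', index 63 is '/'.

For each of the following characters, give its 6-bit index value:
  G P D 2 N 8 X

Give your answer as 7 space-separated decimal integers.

Answer: 6 15 3 54 13 60 23

Derivation:
'G': A..Z range, ord('G') − ord('A') = 6
'P': A..Z range, ord('P') − ord('A') = 15
'D': A..Z range, ord('D') − ord('A') = 3
'2': 0..9 range, 52 + ord('2') − ord('0') = 54
'N': A..Z range, ord('N') − ord('A') = 13
'8': 0..9 range, 52 + ord('8') − ord('0') = 60
'X': A..Z range, ord('X') − ord('A') = 23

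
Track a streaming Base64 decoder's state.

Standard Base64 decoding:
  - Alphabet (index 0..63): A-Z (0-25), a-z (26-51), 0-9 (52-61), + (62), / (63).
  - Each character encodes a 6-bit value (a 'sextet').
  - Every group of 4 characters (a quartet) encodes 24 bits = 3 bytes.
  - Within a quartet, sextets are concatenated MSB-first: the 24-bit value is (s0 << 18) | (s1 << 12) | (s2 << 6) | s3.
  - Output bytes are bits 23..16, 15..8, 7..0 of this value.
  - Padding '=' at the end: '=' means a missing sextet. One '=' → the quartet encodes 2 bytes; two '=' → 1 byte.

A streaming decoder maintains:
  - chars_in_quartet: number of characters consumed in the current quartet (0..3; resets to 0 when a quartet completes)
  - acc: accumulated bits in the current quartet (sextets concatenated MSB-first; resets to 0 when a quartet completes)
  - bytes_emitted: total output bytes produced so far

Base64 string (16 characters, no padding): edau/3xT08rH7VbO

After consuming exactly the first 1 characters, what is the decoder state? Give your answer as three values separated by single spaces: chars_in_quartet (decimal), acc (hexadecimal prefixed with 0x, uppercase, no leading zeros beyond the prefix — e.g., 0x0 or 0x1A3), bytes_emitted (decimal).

Answer: 1 0x1E 0

Derivation:
After char 0 ('e'=30): chars_in_quartet=1 acc=0x1E bytes_emitted=0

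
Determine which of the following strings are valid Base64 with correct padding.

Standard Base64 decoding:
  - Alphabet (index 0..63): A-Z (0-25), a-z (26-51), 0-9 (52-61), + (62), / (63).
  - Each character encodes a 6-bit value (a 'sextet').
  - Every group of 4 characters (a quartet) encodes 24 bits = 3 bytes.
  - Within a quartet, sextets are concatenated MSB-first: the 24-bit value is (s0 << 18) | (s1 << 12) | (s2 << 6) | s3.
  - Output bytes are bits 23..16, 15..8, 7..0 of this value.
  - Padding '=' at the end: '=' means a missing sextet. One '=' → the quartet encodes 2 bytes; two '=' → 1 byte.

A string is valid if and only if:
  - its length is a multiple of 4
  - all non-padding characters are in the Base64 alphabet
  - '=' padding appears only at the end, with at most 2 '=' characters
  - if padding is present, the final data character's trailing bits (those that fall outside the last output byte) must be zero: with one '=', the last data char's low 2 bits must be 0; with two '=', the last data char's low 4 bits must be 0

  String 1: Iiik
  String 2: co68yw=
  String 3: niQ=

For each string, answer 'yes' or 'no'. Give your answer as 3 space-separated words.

String 1: 'Iiik' → valid
String 2: 'co68yw=' → invalid (len=7 not mult of 4)
String 3: 'niQ=' → valid

Answer: yes no yes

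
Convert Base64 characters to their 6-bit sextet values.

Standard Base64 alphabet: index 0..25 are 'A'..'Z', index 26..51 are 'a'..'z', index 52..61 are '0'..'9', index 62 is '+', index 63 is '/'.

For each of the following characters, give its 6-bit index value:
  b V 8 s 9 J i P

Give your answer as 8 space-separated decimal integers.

Answer: 27 21 60 44 61 9 34 15

Derivation:
'b': a..z range, 26 + ord('b') − ord('a') = 27
'V': A..Z range, ord('V') − ord('A') = 21
'8': 0..9 range, 52 + ord('8') − ord('0') = 60
's': a..z range, 26 + ord('s') − ord('a') = 44
'9': 0..9 range, 52 + ord('9') − ord('0') = 61
'J': A..Z range, ord('J') − ord('A') = 9
'i': a..z range, 26 + ord('i') − ord('a') = 34
'P': A..Z range, ord('P') − ord('A') = 15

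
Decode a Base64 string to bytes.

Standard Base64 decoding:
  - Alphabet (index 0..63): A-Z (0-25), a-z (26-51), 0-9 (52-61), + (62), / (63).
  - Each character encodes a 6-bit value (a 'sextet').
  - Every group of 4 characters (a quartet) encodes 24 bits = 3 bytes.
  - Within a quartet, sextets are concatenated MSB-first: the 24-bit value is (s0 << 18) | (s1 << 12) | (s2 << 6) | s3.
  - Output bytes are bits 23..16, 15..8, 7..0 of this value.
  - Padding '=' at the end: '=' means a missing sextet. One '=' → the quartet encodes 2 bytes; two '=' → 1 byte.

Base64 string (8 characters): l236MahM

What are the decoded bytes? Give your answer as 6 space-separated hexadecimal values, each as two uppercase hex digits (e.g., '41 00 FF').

Answer: 97 6D FA 31 A8 4C

Derivation:
After char 0 ('l'=37): chars_in_quartet=1 acc=0x25 bytes_emitted=0
After char 1 ('2'=54): chars_in_quartet=2 acc=0x976 bytes_emitted=0
After char 2 ('3'=55): chars_in_quartet=3 acc=0x25DB7 bytes_emitted=0
After char 3 ('6'=58): chars_in_quartet=4 acc=0x976DFA -> emit 97 6D FA, reset; bytes_emitted=3
After char 4 ('M'=12): chars_in_quartet=1 acc=0xC bytes_emitted=3
After char 5 ('a'=26): chars_in_quartet=2 acc=0x31A bytes_emitted=3
After char 6 ('h'=33): chars_in_quartet=3 acc=0xC6A1 bytes_emitted=3
After char 7 ('M'=12): chars_in_quartet=4 acc=0x31A84C -> emit 31 A8 4C, reset; bytes_emitted=6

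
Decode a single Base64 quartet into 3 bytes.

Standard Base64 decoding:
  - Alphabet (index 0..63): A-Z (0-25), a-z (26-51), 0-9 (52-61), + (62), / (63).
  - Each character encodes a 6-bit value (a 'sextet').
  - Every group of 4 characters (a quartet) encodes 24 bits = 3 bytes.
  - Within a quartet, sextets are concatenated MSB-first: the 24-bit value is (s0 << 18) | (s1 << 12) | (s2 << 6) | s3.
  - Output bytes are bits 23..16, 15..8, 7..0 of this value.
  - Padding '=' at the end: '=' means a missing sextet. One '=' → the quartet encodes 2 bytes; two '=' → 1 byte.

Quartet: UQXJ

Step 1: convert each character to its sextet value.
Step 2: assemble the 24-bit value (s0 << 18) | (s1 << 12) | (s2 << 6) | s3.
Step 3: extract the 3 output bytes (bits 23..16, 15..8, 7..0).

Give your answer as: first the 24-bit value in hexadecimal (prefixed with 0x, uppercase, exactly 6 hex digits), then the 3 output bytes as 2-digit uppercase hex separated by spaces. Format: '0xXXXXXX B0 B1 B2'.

Answer: 0x5105C9 51 05 C9

Derivation:
Sextets: U=20, Q=16, X=23, J=9
24-bit: (20<<18) | (16<<12) | (23<<6) | 9
      = 0x500000 | 0x010000 | 0x0005C0 | 0x000009
      = 0x5105C9
Bytes: (v>>16)&0xFF=51, (v>>8)&0xFF=05, v&0xFF=C9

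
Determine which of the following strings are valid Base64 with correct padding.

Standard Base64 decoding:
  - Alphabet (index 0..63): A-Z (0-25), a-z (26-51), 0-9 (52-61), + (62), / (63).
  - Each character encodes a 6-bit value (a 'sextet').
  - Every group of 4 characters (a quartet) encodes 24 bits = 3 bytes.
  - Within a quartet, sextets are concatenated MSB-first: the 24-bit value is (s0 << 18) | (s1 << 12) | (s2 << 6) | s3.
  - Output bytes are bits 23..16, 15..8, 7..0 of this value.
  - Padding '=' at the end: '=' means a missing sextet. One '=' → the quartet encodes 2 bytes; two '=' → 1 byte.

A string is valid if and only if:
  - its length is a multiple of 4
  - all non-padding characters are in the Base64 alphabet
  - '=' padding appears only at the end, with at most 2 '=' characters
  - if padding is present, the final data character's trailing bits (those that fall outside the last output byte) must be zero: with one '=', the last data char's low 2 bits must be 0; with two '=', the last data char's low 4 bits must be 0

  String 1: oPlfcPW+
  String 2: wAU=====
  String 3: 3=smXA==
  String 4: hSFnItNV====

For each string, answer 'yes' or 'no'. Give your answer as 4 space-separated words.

Answer: yes no no no

Derivation:
String 1: 'oPlfcPW+' → valid
String 2: 'wAU=====' → invalid (5 pad chars (max 2))
String 3: '3=smXA==' → invalid (bad char(s): ['=']; '=' in middle)
String 4: 'hSFnItNV====' → invalid (4 pad chars (max 2))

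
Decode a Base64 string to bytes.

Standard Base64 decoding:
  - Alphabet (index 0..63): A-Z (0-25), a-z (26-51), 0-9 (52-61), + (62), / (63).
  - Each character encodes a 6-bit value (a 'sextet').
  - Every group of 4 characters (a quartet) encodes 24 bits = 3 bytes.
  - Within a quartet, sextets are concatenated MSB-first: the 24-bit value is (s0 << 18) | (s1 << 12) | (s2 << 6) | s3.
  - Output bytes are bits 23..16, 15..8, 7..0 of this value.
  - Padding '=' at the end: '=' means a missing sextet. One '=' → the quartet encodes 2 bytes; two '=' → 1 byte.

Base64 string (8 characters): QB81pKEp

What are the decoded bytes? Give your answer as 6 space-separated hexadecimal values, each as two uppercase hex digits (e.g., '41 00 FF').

After char 0 ('Q'=16): chars_in_quartet=1 acc=0x10 bytes_emitted=0
After char 1 ('B'=1): chars_in_quartet=2 acc=0x401 bytes_emitted=0
After char 2 ('8'=60): chars_in_quartet=3 acc=0x1007C bytes_emitted=0
After char 3 ('1'=53): chars_in_quartet=4 acc=0x401F35 -> emit 40 1F 35, reset; bytes_emitted=3
After char 4 ('p'=41): chars_in_quartet=1 acc=0x29 bytes_emitted=3
After char 5 ('K'=10): chars_in_quartet=2 acc=0xA4A bytes_emitted=3
After char 6 ('E'=4): chars_in_quartet=3 acc=0x29284 bytes_emitted=3
After char 7 ('p'=41): chars_in_quartet=4 acc=0xA4A129 -> emit A4 A1 29, reset; bytes_emitted=6

Answer: 40 1F 35 A4 A1 29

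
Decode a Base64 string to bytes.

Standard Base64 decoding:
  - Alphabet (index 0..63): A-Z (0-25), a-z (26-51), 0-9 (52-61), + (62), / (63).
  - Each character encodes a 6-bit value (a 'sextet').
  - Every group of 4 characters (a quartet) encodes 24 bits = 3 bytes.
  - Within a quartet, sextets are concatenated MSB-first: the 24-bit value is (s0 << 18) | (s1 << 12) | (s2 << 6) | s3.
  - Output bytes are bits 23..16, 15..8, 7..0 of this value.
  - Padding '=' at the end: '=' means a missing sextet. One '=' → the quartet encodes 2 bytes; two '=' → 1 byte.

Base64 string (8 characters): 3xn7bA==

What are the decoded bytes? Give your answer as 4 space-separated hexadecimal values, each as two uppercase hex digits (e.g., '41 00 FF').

After char 0 ('3'=55): chars_in_quartet=1 acc=0x37 bytes_emitted=0
After char 1 ('x'=49): chars_in_quartet=2 acc=0xDF1 bytes_emitted=0
After char 2 ('n'=39): chars_in_quartet=3 acc=0x37C67 bytes_emitted=0
After char 3 ('7'=59): chars_in_quartet=4 acc=0xDF19FB -> emit DF 19 FB, reset; bytes_emitted=3
After char 4 ('b'=27): chars_in_quartet=1 acc=0x1B bytes_emitted=3
After char 5 ('A'=0): chars_in_quartet=2 acc=0x6C0 bytes_emitted=3
Padding '==': partial quartet acc=0x6C0 -> emit 6C; bytes_emitted=4

Answer: DF 19 FB 6C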